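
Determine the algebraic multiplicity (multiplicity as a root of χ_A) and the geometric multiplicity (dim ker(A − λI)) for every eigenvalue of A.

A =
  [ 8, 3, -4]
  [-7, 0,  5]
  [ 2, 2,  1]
λ = 3: alg = 3, geom = 1

Step 1 — factor the characteristic polynomial to read off the algebraic multiplicities:
  χ_A(x) = (x - 3)^3

Step 2 — compute geometric multiplicities via the rank-nullity identity g(λ) = n − rank(A − λI):
  rank(A − (3)·I) = 2, so dim ker(A − (3)·I) = n − 2 = 1

Summary:
  λ = 3: algebraic multiplicity = 3, geometric multiplicity = 1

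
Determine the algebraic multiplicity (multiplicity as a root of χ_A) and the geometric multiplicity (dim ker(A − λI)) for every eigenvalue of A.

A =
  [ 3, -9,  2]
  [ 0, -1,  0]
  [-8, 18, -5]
λ = -1: alg = 3, geom = 2

Step 1 — factor the characteristic polynomial to read off the algebraic multiplicities:
  χ_A(x) = (x + 1)^3

Step 2 — compute geometric multiplicities via the rank-nullity identity g(λ) = n − rank(A − λI):
  rank(A − (-1)·I) = 1, so dim ker(A − (-1)·I) = n − 1 = 2

Summary:
  λ = -1: algebraic multiplicity = 3, geometric multiplicity = 2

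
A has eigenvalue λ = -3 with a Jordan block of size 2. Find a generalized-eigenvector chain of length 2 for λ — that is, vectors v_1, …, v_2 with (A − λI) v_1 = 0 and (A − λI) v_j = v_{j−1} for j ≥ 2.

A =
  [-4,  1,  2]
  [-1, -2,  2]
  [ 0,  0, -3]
A Jordan chain for λ = -3 of length 2:
v_1 = (-1, -1, 0)ᵀ
v_2 = (1, 0, 0)ᵀ

Let N = A − (-3)·I. We want v_2 with N^2 v_2 = 0 but N^1 v_2 ≠ 0; then v_{j-1} := N · v_j for j = 2, …, 2.

Pick v_2 = (1, 0, 0)ᵀ.
Then v_1 = N · v_2 = (-1, -1, 0)ᵀ.

Sanity check: (A − (-3)·I) v_1 = (0, 0, 0)ᵀ = 0. ✓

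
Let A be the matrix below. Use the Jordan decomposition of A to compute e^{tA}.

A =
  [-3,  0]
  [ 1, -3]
e^{tA} =
  [exp(-3*t), 0]
  [t*exp(-3*t), exp(-3*t)]

Strategy: write A = P · J · P⁻¹ where J is a Jordan canonical form, so e^{tA} = P · e^{tJ} · P⁻¹, and e^{tJ} can be computed block-by-block.

A has Jordan form
J =
  [-3,  1]
  [ 0, -3]
(up to reordering of blocks).

Per-block formulas:
  For a 2×2 Jordan block J_2(-3): exp(t · J_2(-3)) = e^(-3t)·(I + t·N), where N is the 2×2 nilpotent shift.

After assembling e^{tJ} and conjugating by P, we get:

e^{tA} =
  [exp(-3*t), 0]
  [t*exp(-3*t), exp(-3*t)]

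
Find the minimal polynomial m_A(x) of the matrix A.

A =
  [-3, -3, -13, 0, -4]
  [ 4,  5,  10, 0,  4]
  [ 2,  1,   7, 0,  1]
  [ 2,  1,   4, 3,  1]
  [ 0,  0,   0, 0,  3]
x^3 - 9*x^2 + 27*x - 27

The characteristic polynomial is χ_A(x) = (x - 3)^5, so the eigenvalues are known. The minimal polynomial is
  m_A(x) = Π_λ (x − λ)^{k_λ}
where k_λ is the size of the *largest* Jordan block for λ (equivalently, the smallest k with (A − λI)^k v = 0 for every generalised eigenvector v of λ).

  λ = 3: largest Jordan block has size 3, contributing (x − 3)^3

So m_A(x) = (x - 3)^3 = x^3 - 9*x^2 + 27*x - 27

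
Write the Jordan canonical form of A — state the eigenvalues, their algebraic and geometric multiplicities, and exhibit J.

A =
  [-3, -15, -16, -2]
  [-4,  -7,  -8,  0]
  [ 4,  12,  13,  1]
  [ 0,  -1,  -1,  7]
J_2(-1) ⊕ J_2(6)

The characteristic polynomial is
  det(x·I − A) = x^4 - 10*x^3 + 13*x^2 + 60*x + 36 = (x - 6)^2*(x + 1)^2

Eigenvalues and multiplicities (the geometric multiplicity of λ is n − rank(A − λI), which equals the number of Jordan blocks for λ):
  λ = -1: algebraic multiplicity = 2, geometric multiplicity = 1
  λ = 6: algebraic multiplicity = 2, geometric multiplicity = 1

Determining the block sizes for each eigenvalue:
  λ = -1: one block (gm = 1), so the single block has size am = 2 → block sizes [2]
  λ = 6: one block (gm = 1), so the single block has size am = 2 → block sizes [2]

Assembling the blocks gives a Jordan form
J =
  [-1,  1, 0, 0]
  [ 0, -1, 0, 0]
  [ 0,  0, 6, 1]
  [ 0,  0, 0, 6]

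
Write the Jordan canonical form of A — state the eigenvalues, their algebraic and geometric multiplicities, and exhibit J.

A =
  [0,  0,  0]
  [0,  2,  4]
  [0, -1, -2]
J_2(0) ⊕ J_1(0)

The characteristic polynomial is
  det(x·I − A) = x^3

Eigenvalues and multiplicities (the geometric multiplicity of λ is n − rank(A − λI), which equals the number of Jordan blocks for λ):
  λ = 0: algebraic multiplicity = 3, geometric multiplicity = 2

Determining the block sizes for each eigenvalue:
  λ = 0: 2 blocks summing to 3 forces exactly one block of size 2 and the rest size 1 → block sizes [2, 1]

Assembling the blocks gives a Jordan form
J =
  [0, 1, 0]
  [0, 0, 0]
  [0, 0, 0]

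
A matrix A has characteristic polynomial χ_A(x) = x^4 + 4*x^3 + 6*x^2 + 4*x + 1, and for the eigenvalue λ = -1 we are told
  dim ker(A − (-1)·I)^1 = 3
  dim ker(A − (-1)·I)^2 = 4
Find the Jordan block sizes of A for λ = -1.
Block sizes for λ = -1: [2, 1, 1]

From the dimensions of kernels of powers, the number of Jordan blocks of size at least j is d_j − d_{j−1} where d_j = dim ker(N^j) (with d_0 = 0). Computing the differences gives [3, 1].
The number of blocks of size exactly k is (#blocks of size ≥ k) − (#blocks of size ≥ k + 1), so the partition is: 2 block(s) of size 1, 1 block(s) of size 2.
In nonincreasing order the block sizes are [2, 1, 1].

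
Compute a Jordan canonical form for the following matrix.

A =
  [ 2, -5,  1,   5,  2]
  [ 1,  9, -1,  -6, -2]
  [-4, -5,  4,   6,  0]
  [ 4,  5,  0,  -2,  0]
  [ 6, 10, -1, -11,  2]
J_1(-1) ⊕ J_3(4) ⊕ J_1(4)

The characteristic polynomial is
  det(x·I − A) = x^5 - 15*x^4 + 80*x^3 - 160*x^2 + 256 = (x - 4)^4*(x + 1)

Eigenvalues and multiplicities (the geometric multiplicity of λ is n − rank(A − λI), which equals the number of Jordan blocks for λ):
  λ = -1: algebraic multiplicity = 1, geometric multiplicity = 1
  λ = 4: algebraic multiplicity = 4, geometric multiplicity = 2

Determining the block sizes for each eigenvalue:
  λ = -1: one block (gm = 1), so the single block has size am = 1 → block sizes [1]
  λ = 4: with am = 4 and gm = 2, the partition is not yet determined (e.g. several partitions of 4 into 2 parts exist). Let N = A − (4)·I. Computing rank(N^1) = 3, rank(N^2) = 2, rank(N^3) = 1; the number of blocks of size ≥ j is rank(N^{j−1}) − rank(N^j), giving [2, 1, 1]. So we have 1 block(s) of size 3, 1 block(s) of size 1 → block sizes [3, 1]

Assembling the blocks gives a Jordan form
J =
  [-1, 0, 0, 0, 0]
  [ 0, 4, 1, 0, 0]
  [ 0, 0, 4, 1, 0]
  [ 0, 0, 0, 4, 0]
  [ 0, 0, 0, 0, 4]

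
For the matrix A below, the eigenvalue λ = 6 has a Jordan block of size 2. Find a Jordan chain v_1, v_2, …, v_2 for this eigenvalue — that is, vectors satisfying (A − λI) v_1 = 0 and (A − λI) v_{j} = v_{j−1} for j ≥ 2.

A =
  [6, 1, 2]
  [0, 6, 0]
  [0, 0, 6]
A Jordan chain for λ = 6 of length 2:
v_1 = (1, 0, 0)ᵀ
v_2 = (0, 1, 0)ᵀ

Let N = A − (6)·I. We want v_2 with N^2 v_2 = 0 but N^1 v_2 ≠ 0; then v_{j-1} := N · v_j for j = 2, …, 2.

Pick v_2 = (0, 1, 0)ᵀ.
Then v_1 = N · v_2 = (1, 0, 0)ᵀ.

Sanity check: (A − (6)·I) v_1 = (0, 0, 0)ᵀ = 0. ✓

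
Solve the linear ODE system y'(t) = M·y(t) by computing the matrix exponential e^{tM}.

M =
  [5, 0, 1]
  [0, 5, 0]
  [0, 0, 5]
e^{tM} =
  [exp(5*t), 0, t*exp(5*t)]
  [0, exp(5*t), 0]
  [0, 0, exp(5*t)]

Strategy: write M = P · J · P⁻¹ where J is a Jordan canonical form, so e^{tM} = P · e^{tJ} · P⁻¹, and e^{tJ} can be computed block-by-block.

M has Jordan form
J =
  [5, 1, 0]
  [0, 5, 0]
  [0, 0, 5]
(up to reordering of blocks).

Per-block formulas:
  For a 1×1 block at λ = 5: exp(t · [5]) = [e^(5t)].
  For a 2×2 Jordan block J_2(5): exp(t · J_2(5)) = e^(5t)·(I + t·N), where N is the 2×2 nilpotent shift.

After assembling e^{tJ} and conjugating by P, we get:

e^{tM} =
  [exp(5*t), 0, t*exp(5*t)]
  [0, exp(5*t), 0]
  [0, 0, exp(5*t)]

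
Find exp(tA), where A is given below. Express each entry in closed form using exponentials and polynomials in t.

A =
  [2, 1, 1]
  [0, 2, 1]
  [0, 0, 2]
e^{tA} =
  [exp(2*t), t*exp(2*t), t^2*exp(2*t)/2 + t*exp(2*t)]
  [0, exp(2*t), t*exp(2*t)]
  [0, 0, exp(2*t)]

Strategy: write A = P · J · P⁻¹ where J is a Jordan canonical form, so e^{tA} = P · e^{tJ} · P⁻¹, and e^{tJ} can be computed block-by-block.

A has Jordan form
J =
  [2, 1, 0]
  [0, 2, 1]
  [0, 0, 2]
(up to reordering of blocks).

Per-block formulas:
  For a 3×3 Jordan block J_3(2): exp(t · J_3(2)) = e^(2t)·(I + t·N + (t^2/2)·N^2), where N is the 3×3 nilpotent shift.

After assembling e^{tJ} and conjugating by P, we get:

e^{tA} =
  [exp(2*t), t*exp(2*t), t^2*exp(2*t)/2 + t*exp(2*t)]
  [0, exp(2*t), t*exp(2*t)]
  [0, 0, exp(2*t)]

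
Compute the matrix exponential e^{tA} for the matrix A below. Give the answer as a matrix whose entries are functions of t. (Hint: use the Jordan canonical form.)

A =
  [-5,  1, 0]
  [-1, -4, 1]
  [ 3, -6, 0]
e^{tA} =
  [3*t^2*exp(-3*t)/2 - 2*t*exp(-3*t) + exp(-3*t), -3*t^2*exp(-3*t)/2 + t*exp(-3*t), t^2*exp(-3*t)/2]
  [3*t^2*exp(-3*t) - t*exp(-3*t), -3*t^2*exp(-3*t) - t*exp(-3*t) + exp(-3*t), t^2*exp(-3*t) + t*exp(-3*t)]
  [9*t^2*exp(-3*t)/2 + 3*t*exp(-3*t), -9*t^2*exp(-3*t)/2 - 6*t*exp(-3*t), 3*t^2*exp(-3*t)/2 + 3*t*exp(-3*t) + exp(-3*t)]

Strategy: write A = P · J · P⁻¹ where J is a Jordan canonical form, so e^{tA} = P · e^{tJ} · P⁻¹, and e^{tJ} can be computed block-by-block.

A has Jordan form
J =
  [-3,  1,  0]
  [ 0, -3,  1]
  [ 0,  0, -3]
(up to reordering of blocks).

Per-block formulas:
  For a 3×3 Jordan block J_3(-3): exp(t · J_3(-3)) = e^(-3t)·(I + t·N + (t^2/2)·N^2), where N is the 3×3 nilpotent shift.

After assembling e^{tJ} and conjugating by P, we get:

e^{tA} =
  [3*t^2*exp(-3*t)/2 - 2*t*exp(-3*t) + exp(-3*t), -3*t^2*exp(-3*t)/2 + t*exp(-3*t), t^2*exp(-3*t)/2]
  [3*t^2*exp(-3*t) - t*exp(-3*t), -3*t^2*exp(-3*t) - t*exp(-3*t) + exp(-3*t), t^2*exp(-3*t) + t*exp(-3*t)]
  [9*t^2*exp(-3*t)/2 + 3*t*exp(-3*t), -9*t^2*exp(-3*t)/2 - 6*t*exp(-3*t), 3*t^2*exp(-3*t)/2 + 3*t*exp(-3*t) + exp(-3*t)]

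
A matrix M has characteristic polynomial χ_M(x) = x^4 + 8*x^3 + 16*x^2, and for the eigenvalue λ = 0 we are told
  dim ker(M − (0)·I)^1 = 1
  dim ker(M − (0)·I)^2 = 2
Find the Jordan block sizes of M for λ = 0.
Block sizes for λ = 0: [2]

From the dimensions of kernels of powers, the number of Jordan blocks of size at least j is d_j − d_{j−1} where d_j = dim ker(N^j) (with d_0 = 0). Computing the differences gives [1, 1].
The number of blocks of size exactly k is (#blocks of size ≥ k) − (#blocks of size ≥ k + 1), so the partition is: 1 block(s) of size 2.
In nonincreasing order the block sizes are [2].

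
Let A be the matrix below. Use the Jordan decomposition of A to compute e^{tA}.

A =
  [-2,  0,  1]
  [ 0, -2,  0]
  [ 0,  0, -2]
e^{tA} =
  [exp(-2*t), 0, t*exp(-2*t)]
  [0, exp(-2*t), 0]
  [0, 0, exp(-2*t)]

Strategy: write A = P · J · P⁻¹ where J is a Jordan canonical form, so e^{tA} = P · e^{tJ} · P⁻¹, and e^{tJ} can be computed block-by-block.

A has Jordan form
J =
  [-2,  1,  0]
  [ 0, -2,  0]
  [ 0,  0, -2]
(up to reordering of blocks).

Per-block formulas:
  For a 2×2 Jordan block J_2(-2): exp(t · J_2(-2)) = e^(-2t)·(I + t·N), where N is the 2×2 nilpotent shift.
  For a 1×1 block at λ = -2: exp(t · [-2]) = [e^(-2t)].

After assembling e^{tJ} and conjugating by P, we get:

e^{tA} =
  [exp(-2*t), 0, t*exp(-2*t)]
  [0, exp(-2*t), 0]
  [0, 0, exp(-2*t)]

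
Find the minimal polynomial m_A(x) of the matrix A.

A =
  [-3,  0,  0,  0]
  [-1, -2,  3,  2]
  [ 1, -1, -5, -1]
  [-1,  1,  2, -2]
x^3 + 9*x^2 + 27*x + 27

The characteristic polynomial is χ_A(x) = (x + 3)^4, so the eigenvalues are known. The minimal polynomial is
  m_A(x) = Π_λ (x − λ)^{k_λ}
where k_λ is the size of the *largest* Jordan block for λ (equivalently, the smallest k with (A − λI)^k v = 0 for every generalised eigenvector v of λ).

  λ = -3: largest Jordan block has size 3, contributing (x + 3)^3

So m_A(x) = (x + 3)^3 = x^3 + 9*x^2 + 27*x + 27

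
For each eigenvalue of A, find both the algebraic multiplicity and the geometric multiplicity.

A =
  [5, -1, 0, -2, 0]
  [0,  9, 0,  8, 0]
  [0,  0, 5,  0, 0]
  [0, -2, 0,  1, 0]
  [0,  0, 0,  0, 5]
λ = 5: alg = 5, geom = 4

Step 1 — factor the characteristic polynomial to read off the algebraic multiplicities:
  χ_A(x) = (x - 5)^5

Step 2 — compute geometric multiplicities via the rank-nullity identity g(λ) = n − rank(A − λI):
  rank(A − (5)·I) = 1, so dim ker(A − (5)·I) = n − 1 = 4

Summary:
  λ = 5: algebraic multiplicity = 5, geometric multiplicity = 4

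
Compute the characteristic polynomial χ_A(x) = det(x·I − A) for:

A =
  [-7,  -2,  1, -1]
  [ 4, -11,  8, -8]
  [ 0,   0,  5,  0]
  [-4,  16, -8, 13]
x^4 - 50*x^2 + 625

Expanding det(x·I − A) (e.g. by cofactor expansion or by noting that A is similar to its Jordan form J, which has the same characteristic polynomial as A) gives
  χ_A(x) = x^4 - 50*x^2 + 625
which factors as (x - 5)^2*(x + 5)^2. The eigenvalues (with algebraic multiplicities) are λ = -5 with multiplicity 2, λ = 5 with multiplicity 2.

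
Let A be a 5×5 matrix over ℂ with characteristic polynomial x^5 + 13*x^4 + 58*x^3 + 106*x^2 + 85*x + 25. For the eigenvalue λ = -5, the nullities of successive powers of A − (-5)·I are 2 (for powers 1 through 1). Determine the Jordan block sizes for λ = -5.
Block sizes for λ = -5: [1, 1]

From the dimensions of kernels of powers, the number of Jordan blocks of size at least j is d_j − d_{j−1} where d_j = dim ker(N^j) (with d_0 = 0). Computing the differences gives [2].
The number of blocks of size exactly k is (#blocks of size ≥ k) − (#blocks of size ≥ k + 1), so the partition is: 2 block(s) of size 1.
In nonincreasing order the block sizes are [1, 1].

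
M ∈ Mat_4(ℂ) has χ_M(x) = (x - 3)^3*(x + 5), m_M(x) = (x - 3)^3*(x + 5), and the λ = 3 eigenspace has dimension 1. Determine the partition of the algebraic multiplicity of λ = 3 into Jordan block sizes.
Block sizes for λ = 3: [3]

Step 1 — from the characteristic polynomial, algebraic multiplicity of λ = 3 is 3. From dim ker(M − (3)·I) = 1, there are exactly 1 Jordan blocks for λ = 3.
Step 2 — from the minimal polynomial, the factor (x − 3)^3 tells us the largest block for λ = 3 has size 3.
Step 3 — with total size 3, 1 blocks, and largest block 3, the block sizes (in nonincreasing order) are [3].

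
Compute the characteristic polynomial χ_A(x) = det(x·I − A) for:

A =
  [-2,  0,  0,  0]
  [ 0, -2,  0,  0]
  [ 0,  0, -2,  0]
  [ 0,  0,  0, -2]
x^4 + 8*x^3 + 24*x^2 + 32*x + 16

Expanding det(x·I − A) (e.g. by cofactor expansion or by noting that A is similar to its Jordan form J, which has the same characteristic polynomial as A) gives
  χ_A(x) = x^4 + 8*x^3 + 24*x^2 + 32*x + 16
which factors as (x + 2)^4. The eigenvalues (with algebraic multiplicities) are λ = -2 with multiplicity 4.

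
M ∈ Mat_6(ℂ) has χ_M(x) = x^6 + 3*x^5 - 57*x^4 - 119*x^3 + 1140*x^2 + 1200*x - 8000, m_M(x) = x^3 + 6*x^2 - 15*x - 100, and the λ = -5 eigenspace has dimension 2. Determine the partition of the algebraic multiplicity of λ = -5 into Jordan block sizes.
Block sizes for λ = -5: [2, 1]

Step 1 — from the characteristic polynomial, algebraic multiplicity of λ = -5 is 3. From dim ker(M − (-5)·I) = 2, there are exactly 2 Jordan blocks for λ = -5.
Step 2 — from the minimal polynomial, the factor (x + 5)^2 tells us the largest block for λ = -5 has size 2.
Step 3 — with total size 3, 2 blocks, and largest block 2, the block sizes (in nonincreasing order) are [2, 1].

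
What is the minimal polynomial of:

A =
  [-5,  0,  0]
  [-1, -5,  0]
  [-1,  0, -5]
x^2 + 10*x + 25

The characteristic polynomial is χ_A(x) = (x + 5)^3, so the eigenvalues are known. The minimal polynomial is
  m_A(x) = Π_λ (x − λ)^{k_λ}
where k_λ is the size of the *largest* Jordan block for λ (equivalently, the smallest k with (A − λI)^k v = 0 for every generalised eigenvector v of λ).

  λ = -5: largest Jordan block has size 2, contributing (x + 5)^2

So m_A(x) = (x + 5)^2 = x^2 + 10*x + 25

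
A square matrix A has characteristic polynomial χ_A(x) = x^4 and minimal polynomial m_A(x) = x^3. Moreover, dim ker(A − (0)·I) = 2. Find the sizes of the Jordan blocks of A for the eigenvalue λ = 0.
Block sizes for λ = 0: [3, 1]

Step 1 — from the characteristic polynomial, algebraic multiplicity of λ = 0 is 4. From dim ker(A − (0)·I) = 2, there are exactly 2 Jordan blocks for λ = 0.
Step 2 — from the minimal polynomial, the factor (x − 0)^3 tells us the largest block for λ = 0 has size 3.
Step 3 — with total size 4, 2 blocks, and largest block 3, the block sizes (in nonincreasing order) are [3, 1].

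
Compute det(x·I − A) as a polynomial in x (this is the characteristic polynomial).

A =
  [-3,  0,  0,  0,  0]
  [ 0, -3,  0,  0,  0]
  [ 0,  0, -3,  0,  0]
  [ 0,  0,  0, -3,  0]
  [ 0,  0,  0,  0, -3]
x^5 + 15*x^4 + 90*x^3 + 270*x^2 + 405*x + 243

Expanding det(x·I − A) (e.g. by cofactor expansion or by noting that A is similar to its Jordan form J, which has the same characteristic polynomial as A) gives
  χ_A(x) = x^5 + 15*x^4 + 90*x^3 + 270*x^2 + 405*x + 243
which factors as (x + 3)^5. The eigenvalues (with algebraic multiplicities) are λ = -3 with multiplicity 5.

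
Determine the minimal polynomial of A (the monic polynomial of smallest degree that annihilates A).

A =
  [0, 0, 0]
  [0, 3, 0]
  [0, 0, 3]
x^2 - 3*x

The characteristic polynomial is χ_A(x) = x*(x - 3)^2, so the eigenvalues are known. The minimal polynomial is
  m_A(x) = Π_λ (x − λ)^{k_λ}
where k_λ is the size of the *largest* Jordan block for λ (equivalently, the smallest k with (A − λI)^k v = 0 for every generalised eigenvector v of λ).

  λ = 0: largest Jordan block has size 1, contributing (x − 0)
  λ = 3: largest Jordan block has size 1, contributing (x − 3)

So m_A(x) = x*(x - 3) = x^2 - 3*x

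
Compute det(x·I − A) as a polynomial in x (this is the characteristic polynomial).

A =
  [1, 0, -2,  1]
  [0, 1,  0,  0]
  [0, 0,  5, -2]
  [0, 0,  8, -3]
x^4 - 4*x^3 + 6*x^2 - 4*x + 1

Expanding det(x·I − A) (e.g. by cofactor expansion or by noting that A is similar to its Jordan form J, which has the same characteristic polynomial as A) gives
  χ_A(x) = x^4 - 4*x^3 + 6*x^2 - 4*x + 1
which factors as (x - 1)^4. The eigenvalues (with algebraic multiplicities) are λ = 1 with multiplicity 4.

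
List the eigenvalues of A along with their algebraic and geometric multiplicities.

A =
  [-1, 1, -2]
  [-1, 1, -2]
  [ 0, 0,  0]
λ = 0: alg = 3, geom = 2

Step 1 — factor the characteristic polynomial to read off the algebraic multiplicities:
  χ_A(x) = x^3

Step 2 — compute geometric multiplicities via the rank-nullity identity g(λ) = n − rank(A − λI):
  rank(A − (0)·I) = 1, so dim ker(A − (0)·I) = n − 1 = 2

Summary:
  λ = 0: algebraic multiplicity = 3, geometric multiplicity = 2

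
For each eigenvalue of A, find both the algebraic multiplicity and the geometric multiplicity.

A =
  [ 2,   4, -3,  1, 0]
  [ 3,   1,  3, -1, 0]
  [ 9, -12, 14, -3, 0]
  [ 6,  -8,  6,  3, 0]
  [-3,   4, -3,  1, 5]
λ = 5: alg = 5, geom = 4

Step 1 — factor the characteristic polynomial to read off the algebraic multiplicities:
  χ_A(x) = (x - 5)^5

Step 2 — compute geometric multiplicities via the rank-nullity identity g(λ) = n − rank(A − λI):
  rank(A − (5)·I) = 1, so dim ker(A − (5)·I) = n − 1 = 4

Summary:
  λ = 5: algebraic multiplicity = 5, geometric multiplicity = 4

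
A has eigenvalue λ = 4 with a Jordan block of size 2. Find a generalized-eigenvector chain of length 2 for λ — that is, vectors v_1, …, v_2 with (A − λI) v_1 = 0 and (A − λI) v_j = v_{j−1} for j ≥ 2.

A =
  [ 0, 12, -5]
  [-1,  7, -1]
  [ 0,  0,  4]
A Jordan chain for λ = 4 of length 2:
v_1 = (-3, -1, 0)ᵀ
v_2 = (2, 0, -1)ᵀ

Let N = A − (4)·I. We want v_2 with N^2 v_2 = 0 but N^1 v_2 ≠ 0; then v_{j-1} := N · v_j for j = 2, …, 2.

Pick v_2 = (2, 0, -1)ᵀ.
Then v_1 = N · v_2 = (-3, -1, 0)ᵀ.

Sanity check: (A − (4)·I) v_1 = (0, 0, 0)ᵀ = 0. ✓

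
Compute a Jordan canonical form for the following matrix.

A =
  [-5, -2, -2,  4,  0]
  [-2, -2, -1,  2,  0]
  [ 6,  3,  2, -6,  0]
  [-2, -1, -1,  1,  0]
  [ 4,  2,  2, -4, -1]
J_2(-1) ⊕ J_1(-1) ⊕ J_1(-1) ⊕ J_1(-1)

The characteristic polynomial is
  det(x·I − A) = x^5 + 5*x^4 + 10*x^3 + 10*x^2 + 5*x + 1 = (x + 1)^5

Eigenvalues and multiplicities (the geometric multiplicity of λ is n − rank(A − λI), which equals the number of Jordan blocks for λ):
  λ = -1: algebraic multiplicity = 5, geometric multiplicity = 4

Determining the block sizes for each eigenvalue:
  λ = -1: 4 blocks summing to 5 forces exactly one block of size 2 and the rest size 1 → block sizes [2, 1, 1, 1]

Assembling the blocks gives a Jordan form
J =
  [-1,  1,  0,  0,  0]
  [ 0, -1,  0,  0,  0]
  [ 0,  0, -1,  0,  0]
  [ 0,  0,  0, -1,  0]
  [ 0,  0,  0,  0, -1]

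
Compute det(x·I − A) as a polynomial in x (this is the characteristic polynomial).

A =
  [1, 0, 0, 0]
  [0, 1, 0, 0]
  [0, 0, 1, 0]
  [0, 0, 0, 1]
x^4 - 4*x^3 + 6*x^2 - 4*x + 1

Expanding det(x·I − A) (e.g. by cofactor expansion or by noting that A is similar to its Jordan form J, which has the same characteristic polynomial as A) gives
  χ_A(x) = x^4 - 4*x^3 + 6*x^2 - 4*x + 1
which factors as (x - 1)^4. The eigenvalues (with algebraic multiplicities) are λ = 1 with multiplicity 4.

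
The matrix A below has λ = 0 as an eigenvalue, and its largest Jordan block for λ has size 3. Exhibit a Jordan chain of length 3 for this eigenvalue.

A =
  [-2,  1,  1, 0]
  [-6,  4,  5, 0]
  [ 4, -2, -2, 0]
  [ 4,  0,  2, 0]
A Jordan chain for λ = 0 of length 3:
v_1 = (2, 8, -4, 0)ᵀ
v_2 = (-2, -6, 4, 4)ᵀ
v_3 = (1, 0, 0, 0)ᵀ

Let N = A − (0)·I. We want v_3 with N^3 v_3 = 0 but N^2 v_3 ≠ 0; then v_{j-1} := N · v_j for j = 3, …, 2.

Pick v_3 = (1, 0, 0, 0)ᵀ.
Then v_2 = N · v_3 = (-2, -6, 4, 4)ᵀ.
Then v_1 = N · v_2 = (2, 8, -4, 0)ᵀ.

Sanity check: (A − (0)·I) v_1 = (0, 0, 0, 0)ᵀ = 0. ✓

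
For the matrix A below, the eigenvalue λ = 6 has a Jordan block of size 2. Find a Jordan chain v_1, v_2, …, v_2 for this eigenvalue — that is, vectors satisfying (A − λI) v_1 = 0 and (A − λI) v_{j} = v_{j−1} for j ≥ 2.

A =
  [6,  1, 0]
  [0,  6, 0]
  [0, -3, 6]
A Jordan chain for λ = 6 of length 2:
v_1 = (1, 0, -3)ᵀ
v_2 = (0, 1, 0)ᵀ

Let N = A − (6)·I. We want v_2 with N^2 v_2 = 0 but N^1 v_2 ≠ 0; then v_{j-1} := N · v_j for j = 2, …, 2.

Pick v_2 = (0, 1, 0)ᵀ.
Then v_1 = N · v_2 = (1, 0, -3)ᵀ.

Sanity check: (A − (6)·I) v_1 = (0, 0, 0)ᵀ = 0. ✓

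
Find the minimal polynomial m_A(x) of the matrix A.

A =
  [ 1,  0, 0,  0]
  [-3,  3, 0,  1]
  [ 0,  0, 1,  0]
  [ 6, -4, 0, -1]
x^2 - 2*x + 1

The characteristic polynomial is χ_A(x) = (x - 1)^4, so the eigenvalues are known. The minimal polynomial is
  m_A(x) = Π_λ (x − λ)^{k_λ}
where k_λ is the size of the *largest* Jordan block for λ (equivalently, the smallest k with (A − λI)^k v = 0 for every generalised eigenvector v of λ).

  λ = 1: largest Jordan block has size 2, contributing (x − 1)^2

So m_A(x) = (x - 1)^2 = x^2 - 2*x + 1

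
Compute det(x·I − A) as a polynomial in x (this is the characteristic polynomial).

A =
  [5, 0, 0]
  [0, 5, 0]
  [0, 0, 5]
x^3 - 15*x^2 + 75*x - 125

Expanding det(x·I − A) (e.g. by cofactor expansion or by noting that A is similar to its Jordan form J, which has the same characteristic polynomial as A) gives
  χ_A(x) = x^3 - 15*x^2 + 75*x - 125
which factors as (x - 5)^3. The eigenvalues (with algebraic multiplicities) are λ = 5 with multiplicity 3.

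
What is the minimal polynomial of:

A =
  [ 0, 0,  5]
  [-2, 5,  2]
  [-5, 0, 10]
x^2 - 10*x + 25

The characteristic polynomial is χ_A(x) = (x - 5)^3, so the eigenvalues are known. The minimal polynomial is
  m_A(x) = Π_λ (x − λ)^{k_λ}
where k_λ is the size of the *largest* Jordan block for λ (equivalently, the smallest k with (A − λI)^k v = 0 for every generalised eigenvector v of λ).

  λ = 5: largest Jordan block has size 2, contributing (x − 5)^2

So m_A(x) = (x - 5)^2 = x^2 - 10*x + 25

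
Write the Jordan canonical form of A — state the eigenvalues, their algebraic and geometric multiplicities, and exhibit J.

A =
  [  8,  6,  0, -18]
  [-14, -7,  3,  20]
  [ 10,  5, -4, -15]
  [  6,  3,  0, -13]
J_3(-4) ⊕ J_1(-4)

The characteristic polynomial is
  det(x·I − A) = x^4 + 16*x^3 + 96*x^2 + 256*x + 256 = (x + 4)^4

Eigenvalues and multiplicities (the geometric multiplicity of λ is n − rank(A − λI), which equals the number of Jordan blocks for λ):
  λ = -4: algebraic multiplicity = 4, geometric multiplicity = 2

Determining the block sizes for each eigenvalue:
  λ = -4: with am = 4 and gm = 2, the partition is not yet determined (e.g. several partitions of 4 into 2 parts exist). Let N = A − (-4)·I. Computing rank(N^1) = 2, rank(N^2) = 1, rank(N^3) = 0; the number of blocks of size ≥ j is rank(N^{j−1}) − rank(N^j), giving [2, 1, 1]. So we have 1 block(s) of size 3, 1 block(s) of size 1 → block sizes [3, 1]

Assembling the blocks gives a Jordan form
J =
  [-4,  1,  0,  0]
  [ 0, -4,  1,  0]
  [ 0,  0, -4,  0]
  [ 0,  0,  0, -4]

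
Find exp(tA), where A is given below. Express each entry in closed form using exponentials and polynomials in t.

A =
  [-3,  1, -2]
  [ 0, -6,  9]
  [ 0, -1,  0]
e^{tA} =
  [exp(-3*t), -t^2*exp(-3*t)/2 + t*exp(-3*t), 3*t^2*exp(-3*t)/2 - 2*t*exp(-3*t)]
  [0, -3*t*exp(-3*t) + exp(-3*t), 9*t*exp(-3*t)]
  [0, -t*exp(-3*t), 3*t*exp(-3*t) + exp(-3*t)]

Strategy: write A = P · J · P⁻¹ where J is a Jordan canonical form, so e^{tA} = P · e^{tJ} · P⁻¹, and e^{tJ} can be computed block-by-block.

A has Jordan form
J =
  [-3,  1,  0]
  [ 0, -3,  1]
  [ 0,  0, -3]
(up to reordering of blocks).

Per-block formulas:
  For a 3×3 Jordan block J_3(-3): exp(t · J_3(-3)) = e^(-3t)·(I + t·N + (t^2/2)·N^2), where N is the 3×3 nilpotent shift.

After assembling e^{tJ} and conjugating by P, we get:

e^{tA} =
  [exp(-3*t), -t^2*exp(-3*t)/2 + t*exp(-3*t), 3*t^2*exp(-3*t)/2 - 2*t*exp(-3*t)]
  [0, -3*t*exp(-3*t) + exp(-3*t), 9*t*exp(-3*t)]
  [0, -t*exp(-3*t), 3*t*exp(-3*t) + exp(-3*t)]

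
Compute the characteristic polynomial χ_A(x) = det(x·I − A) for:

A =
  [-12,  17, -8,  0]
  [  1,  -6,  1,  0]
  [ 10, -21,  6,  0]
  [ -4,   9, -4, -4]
x^4 + 16*x^3 + 96*x^2 + 256*x + 256

Expanding det(x·I − A) (e.g. by cofactor expansion or by noting that A is similar to its Jordan form J, which has the same characteristic polynomial as A) gives
  χ_A(x) = x^4 + 16*x^3 + 96*x^2 + 256*x + 256
which factors as (x + 4)^4. The eigenvalues (with algebraic multiplicities) are λ = -4 with multiplicity 4.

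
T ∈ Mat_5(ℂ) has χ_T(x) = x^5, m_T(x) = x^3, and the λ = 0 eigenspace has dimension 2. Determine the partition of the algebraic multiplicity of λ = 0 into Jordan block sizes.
Block sizes for λ = 0: [3, 2]

Step 1 — from the characteristic polynomial, algebraic multiplicity of λ = 0 is 5. From dim ker(T − (0)·I) = 2, there are exactly 2 Jordan blocks for λ = 0.
Step 2 — from the minimal polynomial, the factor (x − 0)^3 tells us the largest block for λ = 0 has size 3.
Step 3 — with total size 5, 2 blocks, and largest block 3, the block sizes (in nonincreasing order) are [3, 2].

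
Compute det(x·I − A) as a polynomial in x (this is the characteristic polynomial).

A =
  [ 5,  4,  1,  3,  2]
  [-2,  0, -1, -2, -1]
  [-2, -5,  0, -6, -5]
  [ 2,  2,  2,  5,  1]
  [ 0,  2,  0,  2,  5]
x^5 - 15*x^4 + 90*x^3 - 270*x^2 + 405*x - 243

Expanding det(x·I − A) (e.g. by cofactor expansion or by noting that A is similar to its Jordan form J, which has the same characteristic polynomial as A) gives
  χ_A(x) = x^5 - 15*x^4 + 90*x^3 - 270*x^2 + 405*x - 243
which factors as (x - 3)^5. The eigenvalues (with algebraic multiplicities) are λ = 3 with multiplicity 5.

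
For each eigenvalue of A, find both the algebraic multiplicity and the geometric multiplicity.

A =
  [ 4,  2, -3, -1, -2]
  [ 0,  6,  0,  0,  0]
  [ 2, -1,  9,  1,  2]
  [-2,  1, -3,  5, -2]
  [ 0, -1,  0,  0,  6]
λ = 6: alg = 5, geom = 3

Step 1 — factor the characteristic polynomial to read off the algebraic multiplicities:
  χ_A(x) = (x - 6)^5

Step 2 — compute geometric multiplicities via the rank-nullity identity g(λ) = n − rank(A − λI):
  rank(A − (6)·I) = 2, so dim ker(A − (6)·I) = n − 2 = 3

Summary:
  λ = 6: algebraic multiplicity = 5, geometric multiplicity = 3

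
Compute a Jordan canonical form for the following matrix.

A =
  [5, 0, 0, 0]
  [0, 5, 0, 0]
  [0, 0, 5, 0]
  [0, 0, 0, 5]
J_1(5) ⊕ J_1(5) ⊕ J_1(5) ⊕ J_1(5)

The characteristic polynomial is
  det(x·I − A) = x^4 - 20*x^3 + 150*x^2 - 500*x + 625 = (x - 5)^4

Eigenvalues and multiplicities (the geometric multiplicity of λ is n − rank(A − λI), which equals the number of Jordan blocks for λ):
  λ = 5: algebraic multiplicity = 4, geometric multiplicity = 4

Determining the block sizes for each eigenvalue:
  λ = 5: gm = am = 4, so every block has size 1 → block sizes [1, 1, 1, 1]

Assembling the blocks gives a Jordan form
J =
  [5, 0, 0, 0]
  [0, 5, 0, 0]
  [0, 0, 5, 0]
  [0, 0, 0, 5]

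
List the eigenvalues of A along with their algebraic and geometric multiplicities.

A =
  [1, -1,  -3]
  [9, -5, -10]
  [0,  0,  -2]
λ = -2: alg = 3, geom = 1

Step 1 — factor the characteristic polynomial to read off the algebraic multiplicities:
  χ_A(x) = (x + 2)^3

Step 2 — compute geometric multiplicities via the rank-nullity identity g(λ) = n − rank(A − λI):
  rank(A − (-2)·I) = 2, so dim ker(A − (-2)·I) = n − 2 = 1

Summary:
  λ = -2: algebraic multiplicity = 3, geometric multiplicity = 1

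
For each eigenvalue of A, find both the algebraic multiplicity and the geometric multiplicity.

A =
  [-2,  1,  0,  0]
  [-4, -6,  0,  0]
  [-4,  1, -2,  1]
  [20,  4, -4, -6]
λ = -4: alg = 4, geom = 2

Step 1 — factor the characteristic polynomial to read off the algebraic multiplicities:
  χ_A(x) = (x + 4)^4

Step 2 — compute geometric multiplicities via the rank-nullity identity g(λ) = n − rank(A − λI):
  rank(A − (-4)·I) = 2, so dim ker(A − (-4)·I) = n − 2 = 2

Summary:
  λ = -4: algebraic multiplicity = 4, geometric multiplicity = 2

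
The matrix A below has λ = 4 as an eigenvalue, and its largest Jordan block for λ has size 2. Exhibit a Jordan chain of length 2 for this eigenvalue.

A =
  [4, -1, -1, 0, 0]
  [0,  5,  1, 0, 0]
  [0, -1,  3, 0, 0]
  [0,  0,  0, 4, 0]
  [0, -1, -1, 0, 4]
A Jordan chain for λ = 4 of length 2:
v_1 = (-1, 1, -1, 0, -1)ᵀ
v_2 = (0, 1, 0, 0, 0)ᵀ

Let N = A − (4)·I. We want v_2 with N^2 v_2 = 0 but N^1 v_2 ≠ 0; then v_{j-1} := N · v_j for j = 2, …, 2.

Pick v_2 = (0, 1, 0, 0, 0)ᵀ.
Then v_1 = N · v_2 = (-1, 1, -1, 0, -1)ᵀ.

Sanity check: (A − (4)·I) v_1 = (0, 0, 0, 0, 0)ᵀ = 0. ✓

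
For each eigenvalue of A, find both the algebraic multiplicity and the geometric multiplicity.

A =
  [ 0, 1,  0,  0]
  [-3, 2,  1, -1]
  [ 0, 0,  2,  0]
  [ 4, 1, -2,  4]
λ = 2: alg = 4, geom = 2

Step 1 — factor the characteristic polynomial to read off the algebraic multiplicities:
  χ_A(x) = (x - 2)^4

Step 2 — compute geometric multiplicities via the rank-nullity identity g(λ) = n − rank(A − λI):
  rank(A − (2)·I) = 2, so dim ker(A − (2)·I) = n − 2 = 2

Summary:
  λ = 2: algebraic multiplicity = 4, geometric multiplicity = 2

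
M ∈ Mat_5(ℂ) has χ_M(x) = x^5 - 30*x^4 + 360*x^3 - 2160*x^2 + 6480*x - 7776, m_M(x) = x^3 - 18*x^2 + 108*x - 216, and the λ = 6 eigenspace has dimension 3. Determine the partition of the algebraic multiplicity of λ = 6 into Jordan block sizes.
Block sizes for λ = 6: [3, 1, 1]

Step 1 — from the characteristic polynomial, algebraic multiplicity of λ = 6 is 5. From dim ker(M − (6)·I) = 3, there are exactly 3 Jordan blocks for λ = 6.
Step 2 — from the minimal polynomial, the factor (x − 6)^3 tells us the largest block for λ = 6 has size 3.
Step 3 — with total size 5, 3 blocks, and largest block 3, the block sizes (in nonincreasing order) are [3, 1, 1].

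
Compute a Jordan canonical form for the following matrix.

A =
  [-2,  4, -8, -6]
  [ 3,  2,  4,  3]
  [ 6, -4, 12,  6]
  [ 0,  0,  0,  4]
J_2(4) ⊕ J_1(4) ⊕ J_1(4)

The characteristic polynomial is
  det(x·I − A) = x^4 - 16*x^3 + 96*x^2 - 256*x + 256 = (x - 4)^4

Eigenvalues and multiplicities (the geometric multiplicity of λ is n − rank(A − λI), which equals the number of Jordan blocks for λ):
  λ = 4: algebraic multiplicity = 4, geometric multiplicity = 3

Determining the block sizes for each eigenvalue:
  λ = 4: 3 blocks summing to 4 forces exactly one block of size 2 and the rest size 1 → block sizes [2, 1, 1]

Assembling the blocks gives a Jordan form
J =
  [4, 1, 0, 0]
  [0, 4, 0, 0]
  [0, 0, 4, 0]
  [0, 0, 0, 4]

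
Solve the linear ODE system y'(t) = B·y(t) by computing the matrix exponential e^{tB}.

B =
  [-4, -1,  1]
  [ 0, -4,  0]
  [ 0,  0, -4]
e^{tB} =
  [exp(-4*t), -t*exp(-4*t), t*exp(-4*t)]
  [0, exp(-4*t), 0]
  [0, 0, exp(-4*t)]

Strategy: write B = P · J · P⁻¹ where J is a Jordan canonical form, so e^{tB} = P · e^{tJ} · P⁻¹, and e^{tJ} can be computed block-by-block.

B has Jordan form
J =
  [-4,  1,  0]
  [ 0, -4,  0]
  [ 0,  0, -4]
(up to reordering of blocks).

Per-block formulas:
  For a 1×1 block at λ = -4: exp(t · [-4]) = [e^(-4t)].
  For a 2×2 Jordan block J_2(-4): exp(t · J_2(-4)) = e^(-4t)·(I + t·N), where N is the 2×2 nilpotent shift.

After assembling e^{tJ} and conjugating by P, we get:

e^{tB} =
  [exp(-4*t), -t*exp(-4*t), t*exp(-4*t)]
  [0, exp(-4*t), 0]
  [0, 0, exp(-4*t)]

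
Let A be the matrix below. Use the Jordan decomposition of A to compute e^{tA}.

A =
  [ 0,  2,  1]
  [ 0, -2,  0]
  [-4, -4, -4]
e^{tA} =
  [2*t*exp(-2*t) + exp(-2*t), 2*t*exp(-2*t), t*exp(-2*t)]
  [0, exp(-2*t), 0]
  [-4*t*exp(-2*t), -4*t*exp(-2*t), -2*t*exp(-2*t) + exp(-2*t)]

Strategy: write A = P · J · P⁻¹ where J is a Jordan canonical form, so e^{tA} = P · e^{tJ} · P⁻¹, and e^{tJ} can be computed block-by-block.

A has Jordan form
J =
  [-2,  1,  0]
  [ 0, -2,  0]
  [ 0,  0, -2]
(up to reordering of blocks).

Per-block formulas:
  For a 2×2 Jordan block J_2(-2): exp(t · J_2(-2)) = e^(-2t)·(I + t·N), where N is the 2×2 nilpotent shift.
  For a 1×1 block at λ = -2: exp(t · [-2]) = [e^(-2t)].

After assembling e^{tJ} and conjugating by P, we get:

e^{tA} =
  [2*t*exp(-2*t) + exp(-2*t), 2*t*exp(-2*t), t*exp(-2*t)]
  [0, exp(-2*t), 0]
  [-4*t*exp(-2*t), -4*t*exp(-2*t), -2*t*exp(-2*t) + exp(-2*t)]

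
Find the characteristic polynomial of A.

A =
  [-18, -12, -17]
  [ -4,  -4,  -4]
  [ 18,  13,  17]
x^3 + 5*x^2 + 8*x + 4

Expanding det(x·I − A) (e.g. by cofactor expansion or by noting that A is similar to its Jordan form J, which has the same characteristic polynomial as A) gives
  χ_A(x) = x^3 + 5*x^2 + 8*x + 4
which factors as (x + 1)*(x + 2)^2. The eigenvalues (with algebraic multiplicities) are λ = -2 with multiplicity 2, λ = -1 with multiplicity 1.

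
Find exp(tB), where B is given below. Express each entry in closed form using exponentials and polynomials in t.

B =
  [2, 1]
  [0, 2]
e^{tB} =
  [exp(2*t), t*exp(2*t)]
  [0, exp(2*t)]

Strategy: write B = P · J · P⁻¹ where J is a Jordan canonical form, so e^{tB} = P · e^{tJ} · P⁻¹, and e^{tJ} can be computed block-by-block.

B has Jordan form
J =
  [2, 1]
  [0, 2]
(up to reordering of blocks).

Per-block formulas:
  For a 2×2 Jordan block J_2(2): exp(t · J_2(2)) = e^(2t)·(I + t·N), where N is the 2×2 nilpotent shift.

After assembling e^{tJ} and conjugating by P, we get:

e^{tB} =
  [exp(2*t), t*exp(2*t)]
  [0, exp(2*t)]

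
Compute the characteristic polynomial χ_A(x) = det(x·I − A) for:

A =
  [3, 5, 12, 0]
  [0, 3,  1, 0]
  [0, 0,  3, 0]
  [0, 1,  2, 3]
x^4 - 12*x^3 + 54*x^2 - 108*x + 81

Expanding det(x·I − A) (e.g. by cofactor expansion or by noting that A is similar to its Jordan form J, which has the same characteristic polynomial as A) gives
  χ_A(x) = x^4 - 12*x^3 + 54*x^2 - 108*x + 81
which factors as (x - 3)^4. The eigenvalues (with algebraic multiplicities) are λ = 3 with multiplicity 4.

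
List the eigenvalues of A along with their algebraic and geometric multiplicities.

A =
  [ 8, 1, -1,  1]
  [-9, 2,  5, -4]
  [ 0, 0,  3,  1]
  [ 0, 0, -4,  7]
λ = 5: alg = 4, geom = 2

Step 1 — factor the characteristic polynomial to read off the algebraic multiplicities:
  χ_A(x) = (x - 5)^4

Step 2 — compute geometric multiplicities via the rank-nullity identity g(λ) = n − rank(A − λI):
  rank(A − (5)·I) = 2, so dim ker(A − (5)·I) = n − 2 = 2

Summary:
  λ = 5: algebraic multiplicity = 4, geometric multiplicity = 2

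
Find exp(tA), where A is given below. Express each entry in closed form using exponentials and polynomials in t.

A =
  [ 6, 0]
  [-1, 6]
e^{tA} =
  [exp(6*t), 0]
  [-t*exp(6*t), exp(6*t)]

Strategy: write A = P · J · P⁻¹ where J is a Jordan canonical form, so e^{tA} = P · e^{tJ} · P⁻¹, and e^{tJ} can be computed block-by-block.

A has Jordan form
J =
  [6, 1]
  [0, 6]
(up to reordering of blocks).

Per-block formulas:
  For a 2×2 Jordan block J_2(6): exp(t · J_2(6)) = e^(6t)·(I + t·N), where N is the 2×2 nilpotent shift.

After assembling e^{tJ} and conjugating by P, we get:

e^{tA} =
  [exp(6*t), 0]
  [-t*exp(6*t), exp(6*t)]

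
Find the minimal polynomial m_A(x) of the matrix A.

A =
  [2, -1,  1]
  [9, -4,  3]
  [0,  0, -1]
x^2 + 2*x + 1

The characteristic polynomial is χ_A(x) = (x + 1)^3, so the eigenvalues are known. The minimal polynomial is
  m_A(x) = Π_λ (x − λ)^{k_λ}
where k_λ is the size of the *largest* Jordan block for λ (equivalently, the smallest k with (A − λI)^k v = 0 for every generalised eigenvector v of λ).

  λ = -1: largest Jordan block has size 2, contributing (x + 1)^2

So m_A(x) = (x + 1)^2 = x^2 + 2*x + 1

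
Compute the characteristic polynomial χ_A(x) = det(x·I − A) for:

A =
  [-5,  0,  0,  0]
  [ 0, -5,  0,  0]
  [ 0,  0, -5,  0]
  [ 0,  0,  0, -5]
x^4 + 20*x^3 + 150*x^2 + 500*x + 625

Expanding det(x·I − A) (e.g. by cofactor expansion or by noting that A is similar to its Jordan form J, which has the same characteristic polynomial as A) gives
  χ_A(x) = x^4 + 20*x^3 + 150*x^2 + 500*x + 625
which factors as (x + 5)^4. The eigenvalues (with algebraic multiplicities) are λ = -5 with multiplicity 4.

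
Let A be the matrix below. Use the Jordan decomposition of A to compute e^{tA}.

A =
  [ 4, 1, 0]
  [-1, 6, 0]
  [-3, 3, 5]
e^{tA} =
  [-t*exp(5*t) + exp(5*t), t*exp(5*t), 0]
  [-t*exp(5*t), t*exp(5*t) + exp(5*t), 0]
  [-3*t*exp(5*t), 3*t*exp(5*t), exp(5*t)]

Strategy: write A = P · J · P⁻¹ where J is a Jordan canonical form, so e^{tA} = P · e^{tJ} · P⁻¹, and e^{tJ} can be computed block-by-block.

A has Jordan form
J =
  [5, 1, 0]
  [0, 5, 0]
  [0, 0, 5]
(up to reordering of blocks).

Per-block formulas:
  For a 2×2 Jordan block J_2(5): exp(t · J_2(5)) = e^(5t)·(I + t·N), where N is the 2×2 nilpotent shift.
  For a 1×1 block at λ = 5: exp(t · [5]) = [e^(5t)].

After assembling e^{tJ} and conjugating by P, we get:

e^{tA} =
  [-t*exp(5*t) + exp(5*t), t*exp(5*t), 0]
  [-t*exp(5*t), t*exp(5*t) + exp(5*t), 0]
  [-3*t*exp(5*t), 3*t*exp(5*t), exp(5*t)]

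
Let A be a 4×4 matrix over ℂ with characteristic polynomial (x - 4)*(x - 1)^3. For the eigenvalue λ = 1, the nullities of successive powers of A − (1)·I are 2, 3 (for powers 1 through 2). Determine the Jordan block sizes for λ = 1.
Block sizes for λ = 1: [2, 1]

From the dimensions of kernels of powers, the number of Jordan blocks of size at least j is d_j − d_{j−1} where d_j = dim ker(N^j) (with d_0 = 0). Computing the differences gives [2, 1].
The number of blocks of size exactly k is (#blocks of size ≥ k) − (#blocks of size ≥ k + 1), so the partition is: 1 block(s) of size 1, 1 block(s) of size 2.
In nonincreasing order the block sizes are [2, 1].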